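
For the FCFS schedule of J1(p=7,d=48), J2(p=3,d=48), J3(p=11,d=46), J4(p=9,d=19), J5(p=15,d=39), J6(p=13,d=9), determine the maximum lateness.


Lateness per job (L = C - d):
  J1: C=7, d=48, L=-41
  J2: C=10, d=48, L=-38
  J3: C=21, d=46, L=-25
  J4: C=30, d=19, L=11
  J5: C=45, d=39, L=6
  J6: C=58, d=9, L=49
Lmax = max(-41, -38, -25, 11, 6, 49)
= 49


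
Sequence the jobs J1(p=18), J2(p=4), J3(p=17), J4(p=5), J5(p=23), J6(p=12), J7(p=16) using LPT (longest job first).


LPT: sort by longest processing time first
  J5: p=23
  J1: p=18
  J3: p=17
  J7: p=16
  J6: p=12
  J4: p=5
  J2: p=4
Order: J5 → J1 → J3 → J7 → J6 → J4 → J2


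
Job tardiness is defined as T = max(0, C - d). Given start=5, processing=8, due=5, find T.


Completion = start + processing = 5 + 8 = 13
Tardiness = max(0, C - d) = max(0, 13 - 5)
= max(0, 8)
= 8


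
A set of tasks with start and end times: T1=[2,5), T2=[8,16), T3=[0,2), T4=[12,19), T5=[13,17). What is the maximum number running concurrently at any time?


Check each time point for overlaps:
  t=13: 3 tasks active (T2, T4, T5)
Max concurrent = 3


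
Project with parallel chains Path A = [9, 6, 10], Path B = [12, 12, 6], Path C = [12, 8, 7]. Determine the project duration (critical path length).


Path A: 9 + 6 + 10 = 25
Path B: 12 + 12 + 6 = 30
Path C: 12 + 8 + 7 = 27
Critical path = longest = max(25, 30, 27)
= 30 (Path B)


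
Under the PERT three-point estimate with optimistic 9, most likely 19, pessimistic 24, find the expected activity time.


te = (o + 4m + p) / 6
= (9 + 4×19 + 24) / 6
= (9 + 76 + 24) / 6
= 109 / 6
= 18.17


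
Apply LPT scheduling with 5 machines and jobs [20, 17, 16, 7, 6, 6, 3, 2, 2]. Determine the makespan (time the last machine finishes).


Jobs (LPT sorted): [20, 17, 16, 7, 6, 6, 3, 2, 2]
Machines: 5
  J=20 → Machine 1 (load: 0+20=20)
  J=17 → Machine 2 (load: 0+17=17)
  J=16 → Machine 3 (load: 0+16=16)
  J=7 → Machine 4 (load: 0+7=7)
  J=6 → Machine 5 (load: 0+6=6)
  J=6 → Machine 5 (load: 6+6=12)
  J=3 → Machine 4 (load: 7+3=10)
  J=2 → Machine 4 (load: 10+2=12)
  J=2 → Machine 4 (load: 12+2=14)
Machine loads: [20, 17, 16, 14, 12]
Makespan = max = 20 time units


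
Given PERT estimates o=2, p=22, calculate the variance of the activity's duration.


σ² = ((p - o) / 6)² = (p - o)² / 36
= (22 - 2)² / 36
= 20² / 36
= 400 / 36
= 11.1111


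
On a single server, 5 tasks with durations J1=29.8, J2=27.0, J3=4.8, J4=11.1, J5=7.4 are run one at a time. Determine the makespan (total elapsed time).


Sequential makespan: sum all processing times
= 29.8 + 27.0 + 4.8 + 11.1 + 7.4
= 80.1 time units


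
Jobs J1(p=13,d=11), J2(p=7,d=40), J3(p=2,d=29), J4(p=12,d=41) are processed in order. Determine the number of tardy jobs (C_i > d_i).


Completion vs due date:
  J1: C=13, d=11 → TARDY
  J2: C=20, d=40 → on time
  J3: C=22, d=29 → on time
  J4: C=34, d=41 → on time
Tardy jobs: J1
Count = 1


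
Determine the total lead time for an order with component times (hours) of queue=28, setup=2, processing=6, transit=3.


Lead time = queue + setup + processing + transit
= 28 + 2 + 6 + 3
= 39 hours


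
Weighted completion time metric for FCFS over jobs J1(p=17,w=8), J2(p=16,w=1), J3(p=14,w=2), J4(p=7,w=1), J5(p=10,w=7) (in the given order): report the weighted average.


Completion times:
  J1: C=17, w×C=8×17=136
  J2: C=33, w×C=1×33=33
  J3: C=47, w×C=2×47=94
  J4: C=54, w×C=1×54=54
  J5: C=64, w×C=7×64=448
Sum w×C = 765
Sum w = 19
Weighted avg = 765/19
= 40.26


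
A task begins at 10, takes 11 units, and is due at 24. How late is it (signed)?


Completion = 10 + 11 = 21
Lateness = C - d = 21 - 24
= -3


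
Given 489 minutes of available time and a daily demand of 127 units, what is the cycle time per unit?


Cycle time = available time / demand
= 489 / 127
= 3.85 min/unit


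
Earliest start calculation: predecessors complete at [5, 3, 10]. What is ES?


ES = max of all predecessor completion times
Predecessors: [5, 3, 10]
ES = max(5, 3, 10)
= 10


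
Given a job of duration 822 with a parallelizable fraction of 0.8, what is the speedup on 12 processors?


Amdahl's law: T_p = T × ((1-p) + p/N)
= 822 × ((1-0.8) + 0.8/12)
= 822 × (0.20 + 0.0667)
= 822 × 0.2667
= 219.20
Speedup = 822/219.20
= 3.75×


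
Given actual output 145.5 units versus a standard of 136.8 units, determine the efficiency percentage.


Efficiency = (actual / standard) × 100
= (145.5 / 136.8) × 100
= 106.4%


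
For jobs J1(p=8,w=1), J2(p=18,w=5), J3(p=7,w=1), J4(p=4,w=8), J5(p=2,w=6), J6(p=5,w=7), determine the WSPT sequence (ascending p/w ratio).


WSPT (Smith's rule): sort by p/w ascending
  J5: p/w = 2/6 = 0.333
  J4: p/w = 4/8 = 0.500
  J6: p/w = 5/7 = 0.714
  J2: p/w = 18/5 = 3.600
  J3: p/w = 7/1 = 7.000
  J1: p/w = 8/1 = 8.000
Order: J5 → J4 → J6 → J2 → J3 → J1


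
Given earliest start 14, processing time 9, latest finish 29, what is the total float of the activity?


EF = ES + duration = 14 + 9 = 23
LS = LF - duration = 29 - 9 = 20
Total Float = LF - EF = 29 - 23
(or LS - ES = 20 - 14)
= 6


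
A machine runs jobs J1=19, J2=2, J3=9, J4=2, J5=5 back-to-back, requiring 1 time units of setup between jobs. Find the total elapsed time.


Makespan = Σ processing + (n-1) × setup
= (19 + 2 + 9 + 2 + 5) + (5-1)×1
= 37 + 4
= 41 time units


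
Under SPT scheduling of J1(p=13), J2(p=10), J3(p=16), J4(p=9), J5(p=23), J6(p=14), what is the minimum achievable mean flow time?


SPT order: J4 → J2 → J1 → J6 → J3 → J5
Completion times:
  J4: C=9
  J2: C=19
  J1: C=32
  J6: C=46
  J3: C=62
  J5: C=85
Sum = 253, n = 6
Mean flow = 253/6
= 42.17


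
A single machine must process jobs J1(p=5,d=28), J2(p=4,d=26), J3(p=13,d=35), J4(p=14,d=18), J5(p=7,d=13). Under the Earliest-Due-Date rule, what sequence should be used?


EDD: sort by earliest due date
  J5: d=13, p=7
  J4: d=18, p=14
  J2: d=26, p=4
  J1: d=28, p=5
  J3: d=35, p=13
Order: J5 → J4 → J2 → J1 → J3


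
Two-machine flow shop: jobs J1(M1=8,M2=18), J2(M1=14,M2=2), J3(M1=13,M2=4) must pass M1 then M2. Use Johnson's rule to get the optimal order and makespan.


Johnson's rule:
Group 1 (M1≤M2, sort by M1): ['J1']
Group 2 (M1>M2, sort desc M2): ['J3', 'J2']
Sequence: J1 → J3 → J2
Makespan calculation:
  J1: M1 done=8, M2 done=26
  J3: M1 done=21, M2 done=30
  J2: M1 done=35, M2 done=37
= Sequence: J1 → J3 → J2, Makespan: 37


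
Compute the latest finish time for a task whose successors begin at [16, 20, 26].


LF = min of all successor start times
Successors start at: [16, 20, 26]
LF = min(16, 20, 26)
= 16


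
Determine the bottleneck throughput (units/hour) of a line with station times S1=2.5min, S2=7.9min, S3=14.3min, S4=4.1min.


Bottleneck = longest station time
Station times: [2.5, 7.9, 14.3, 4.1]
Max = 14.3 min
Rate = 60 / 14.3
= 4.20 units/hour (bottleneck: 14.3min)


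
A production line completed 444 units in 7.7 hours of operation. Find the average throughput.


Throughput = units / time
= 444 / 7.7
= 57.7 units/hour


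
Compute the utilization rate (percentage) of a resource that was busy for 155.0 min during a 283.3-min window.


Utilization = busy / total × 100
= 155.0 / 283.3 × 100
= 54.7%


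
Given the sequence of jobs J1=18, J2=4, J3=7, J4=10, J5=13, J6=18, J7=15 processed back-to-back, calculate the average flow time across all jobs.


Completion times:
  J1: completes at 18
  J2: completes at 22
  J3: completes at 29
  J4: completes at 39
  J5: completes at 52
  J6: completes at 70
  J7: completes at 85
Sum = 315
Average = 315/7
= 45.00


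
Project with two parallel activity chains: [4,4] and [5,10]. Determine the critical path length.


Path A: 4 + 4 = 8
Path B: 5 + 10 = 15
Critical path = longest = max(8, 15)
= 15 (Path B)


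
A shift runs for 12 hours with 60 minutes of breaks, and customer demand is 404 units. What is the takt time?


Available = 12×60 - 60 = 660 min
Takt time = 660 / 404
= 1.63 min/unit


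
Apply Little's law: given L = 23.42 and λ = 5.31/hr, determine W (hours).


Little's law: L = λW → W = L / λ
= 23.42 / 5.31
= 4.41 hours


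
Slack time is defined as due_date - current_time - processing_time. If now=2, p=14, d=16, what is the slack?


Slack = due - current_time - processing
= 16 - 2 - 14
= 0


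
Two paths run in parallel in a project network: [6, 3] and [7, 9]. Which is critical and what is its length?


Path A: 6 + 3 = 9
Path B: 7 + 9 = 16
Critical path = longest = max(9, 16)
= 16 (Path B)


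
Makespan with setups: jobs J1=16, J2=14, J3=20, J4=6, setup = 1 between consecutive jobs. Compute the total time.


Makespan = Σ processing + (n-1) × setup
= (16 + 14 + 20 + 6) + (4-1)×1
= 56 + 3
= 59 time units


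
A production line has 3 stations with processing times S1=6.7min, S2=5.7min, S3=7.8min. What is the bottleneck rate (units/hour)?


Bottleneck = longest station time
Station times: [6.7, 5.7, 7.8]
Max = 7.8 min
Rate = 60 / 7.8
= 7.69 units/hour (bottleneck: 7.8min)


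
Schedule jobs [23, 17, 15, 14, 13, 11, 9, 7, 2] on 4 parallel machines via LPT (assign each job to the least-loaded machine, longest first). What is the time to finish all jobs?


Jobs (LPT sorted): [23, 17, 15, 14, 13, 11, 9, 7, 2]
Machines: 4
  J=23 → Machine 1 (load: 0+23=23)
  J=17 → Machine 2 (load: 0+17=17)
  J=15 → Machine 3 (load: 0+15=15)
  J=14 → Machine 4 (load: 0+14=14)
  J=13 → Machine 4 (load: 14+13=27)
  J=11 → Machine 3 (load: 15+11=26)
  J=9 → Machine 2 (load: 17+9=26)
  J=7 → Machine 1 (load: 23+7=30)
  J=2 → Machine 2 (load: 26+2=28)
Machine loads: [30, 28, 26, 27]
Makespan = max = 30 time units


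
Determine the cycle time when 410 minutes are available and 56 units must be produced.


Cycle time = available time / demand
= 410 / 56
= 7.32 min/unit


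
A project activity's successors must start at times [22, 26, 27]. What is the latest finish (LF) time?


LF = min of all successor start times
Successors start at: [22, 26, 27]
LF = min(22, 26, 27)
= 22


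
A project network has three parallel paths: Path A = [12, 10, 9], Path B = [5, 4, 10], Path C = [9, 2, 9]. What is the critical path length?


Path A: 12 + 10 + 9 = 31
Path B: 5 + 4 + 10 = 19
Path C: 9 + 2 + 9 = 20
Critical path = longest = max(31, 19, 20)
= 31 (Path A)


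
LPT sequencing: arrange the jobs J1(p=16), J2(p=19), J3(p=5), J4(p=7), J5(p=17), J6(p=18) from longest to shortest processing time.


LPT: sort by longest processing time first
  J2: p=19
  J6: p=18
  J5: p=17
  J1: p=16
  J4: p=7
  J3: p=5
Order: J2 → J6 → J5 → J1 → J4 → J3


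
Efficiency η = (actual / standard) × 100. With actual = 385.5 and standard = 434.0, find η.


Efficiency = (actual / standard) × 100
= (385.5 / 434.0) × 100
= 88.8%


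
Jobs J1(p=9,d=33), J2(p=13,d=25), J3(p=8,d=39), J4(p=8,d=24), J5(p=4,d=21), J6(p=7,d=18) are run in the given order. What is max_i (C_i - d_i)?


Lateness per job (L = C - d):
  J1: C=9, d=33, L=-24
  J2: C=22, d=25, L=-3
  J3: C=30, d=39, L=-9
  J4: C=38, d=24, L=14
  J5: C=42, d=21, L=21
  J6: C=49, d=18, L=31
Lmax = max(-24, -3, -9, 14, 21, 31)
= 31


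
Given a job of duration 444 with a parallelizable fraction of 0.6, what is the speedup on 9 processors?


Amdahl's law: T_p = T × ((1-p) + p/N)
= 444 × ((1-0.6) + 0.6/9)
= 444 × (0.40 + 0.0667)
= 444 × 0.4667
= 207.20
Speedup = 444/207.20
= 2.14×


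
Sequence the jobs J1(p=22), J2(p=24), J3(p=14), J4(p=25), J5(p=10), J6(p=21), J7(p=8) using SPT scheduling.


SPT: sort by shortest processing time
  J7: p=8
  J5: p=10
  J3: p=14
  J6: p=21
  J1: p=22
  J2: p=24
  J4: p=25
Order: J7 → J5 → J3 → J6 → J1 → J2 → J4


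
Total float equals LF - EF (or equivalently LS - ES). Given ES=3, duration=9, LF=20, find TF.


EF = ES + duration = 3 + 9 = 12
LS = LF - duration = 20 - 9 = 11
Total Float = LF - EF = 20 - 12
(or LS - ES = 11 - 3)
= 8


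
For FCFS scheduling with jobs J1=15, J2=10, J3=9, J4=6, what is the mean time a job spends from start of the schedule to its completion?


Completion times:
  J1: completes at 15
  J2: completes at 25
  J3: completes at 34
  J4: completes at 40
Sum = 114
Average = 114/4
= 28.50


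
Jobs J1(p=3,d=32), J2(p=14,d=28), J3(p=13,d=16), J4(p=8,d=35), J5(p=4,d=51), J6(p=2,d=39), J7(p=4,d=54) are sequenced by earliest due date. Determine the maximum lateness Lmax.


EDD order: J3 → J2 → J1 → J4 → J6 → J5 → J7
Completion and lateness:
  J3: C=13, d=16, L=13-16=-3
  J2: C=27, d=28, L=27-28=-1
  J1: C=30, d=32, L=30-32=-2
  J4: C=38, d=35, L=38-35=3
  J6: C=40, d=39, L=40-39=1
  J5: C=44, d=51, L=44-51=-7
  J7: C=48, d=54, L=48-54=-6
Lmax = max(-3, -1, -2, 3, 1, -7, -6)
= 3


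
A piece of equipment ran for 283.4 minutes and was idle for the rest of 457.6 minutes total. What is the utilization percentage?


Utilization = busy / total × 100
= 283.4 / 457.6 × 100
= 61.9%


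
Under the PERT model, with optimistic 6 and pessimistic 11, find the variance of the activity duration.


σ² = ((p - o) / 6)² = (p - o)² / 36
= (11 - 6)² / 36
= 5² / 36
= 25 / 36
= 0.6944


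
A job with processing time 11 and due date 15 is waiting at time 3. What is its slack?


Slack = due - current_time - processing
= 15 - 3 - 11
= 1


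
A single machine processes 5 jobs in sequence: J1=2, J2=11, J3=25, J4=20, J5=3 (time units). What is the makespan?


Sequential makespan: sum all processing times
= 2 + 11 + 25 + 20 + 3
= 61 time units


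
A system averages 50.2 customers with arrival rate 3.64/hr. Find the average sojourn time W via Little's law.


Little's law: L = λW → W = L / λ
= 50.2 / 3.64
= 13.79 hours


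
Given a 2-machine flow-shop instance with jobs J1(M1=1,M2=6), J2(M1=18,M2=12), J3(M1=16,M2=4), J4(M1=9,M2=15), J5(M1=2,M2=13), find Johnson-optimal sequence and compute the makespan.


Johnson's rule:
Group 1 (M1≤M2, sort by M1): ['J1', 'J5', 'J4']
Group 2 (M1>M2, sort desc M2): ['J2', 'J3']
Sequence: J1 → J5 → J4 → J2 → J3
Makespan calculation:
  J1: M1 done=1, M2 done=7
  J5: M1 done=3, M2 done=20
  J4: M1 done=12, M2 done=35
  J2: M1 done=30, M2 done=47
  J3: M1 done=46, M2 done=51
= Sequence: J1 → J5 → J4 → J2 → J3, Makespan: 51


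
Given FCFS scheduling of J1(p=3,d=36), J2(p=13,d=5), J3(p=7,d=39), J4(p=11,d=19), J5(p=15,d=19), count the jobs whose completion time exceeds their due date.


Completion vs due date:
  J1: C=3, d=36 → on time
  J2: C=16, d=5 → TARDY
  J3: C=23, d=39 → on time
  J4: C=34, d=19 → TARDY
  J5: C=49, d=19 → TARDY
Tardy jobs: J2, J4, J5
Count = 3


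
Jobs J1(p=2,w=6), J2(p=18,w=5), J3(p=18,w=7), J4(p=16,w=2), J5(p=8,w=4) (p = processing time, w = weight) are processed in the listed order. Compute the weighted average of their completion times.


Completion times:
  J1: C=2, w×C=6×2=12
  J2: C=20, w×C=5×20=100
  J3: C=38, w×C=7×38=266
  J4: C=54, w×C=2×54=108
  J5: C=62, w×C=4×62=248
Sum w×C = 734
Sum w = 24
Weighted avg = 734/24
= 30.58


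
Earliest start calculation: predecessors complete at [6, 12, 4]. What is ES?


ES = max of all predecessor completion times
Predecessors: [6, 12, 4]
ES = max(6, 12, 4)
= 12


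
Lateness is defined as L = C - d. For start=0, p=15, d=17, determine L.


Completion = 0 + 15 = 15
Lateness = C - d = 15 - 17
= -2


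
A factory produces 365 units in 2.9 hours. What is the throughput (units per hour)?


Throughput = units / time
= 365 / 2.9
= 125.9 units/hour


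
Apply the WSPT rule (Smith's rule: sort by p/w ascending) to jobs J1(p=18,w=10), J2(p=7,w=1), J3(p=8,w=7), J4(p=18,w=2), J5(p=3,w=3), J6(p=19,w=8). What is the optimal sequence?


WSPT (Smith's rule): sort by p/w ascending
  J5: p/w = 3/3 = 1.000
  J3: p/w = 8/7 = 1.143
  J1: p/w = 18/10 = 1.800
  J6: p/w = 19/8 = 2.375
  J2: p/w = 7/1 = 7.000
  J4: p/w = 18/2 = 9.000
Order: J5 → J3 → J1 → J6 → J2 → J4


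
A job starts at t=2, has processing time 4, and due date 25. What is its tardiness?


Completion = start + processing = 2 + 4 = 6
Tardiness = max(0, C - d) = max(0, 6 - 25)
= max(0, -19)
= 0


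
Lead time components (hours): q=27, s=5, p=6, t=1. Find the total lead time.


Lead time = queue + setup + processing + transit
= 27 + 5 + 6 + 1
= 39 hours


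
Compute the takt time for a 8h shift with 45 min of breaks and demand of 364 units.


Available = 8×60 - 45 = 435 min
Takt time = 435 / 364
= 1.20 min/unit


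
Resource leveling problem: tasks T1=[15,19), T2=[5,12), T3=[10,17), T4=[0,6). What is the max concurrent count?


Check each time point for overlaps:
  t=5: 2 tasks active (T2, T4)
Max concurrent = 2


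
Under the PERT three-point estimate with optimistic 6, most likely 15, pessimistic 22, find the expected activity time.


te = (o + 4m + p) / 6
= (6 + 4×15 + 22) / 6
= (6 + 60 + 22) / 6
= 88 / 6
= 14.67


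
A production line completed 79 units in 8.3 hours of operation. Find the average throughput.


Throughput = units / time
= 79 / 8.3
= 9.5 units/hour


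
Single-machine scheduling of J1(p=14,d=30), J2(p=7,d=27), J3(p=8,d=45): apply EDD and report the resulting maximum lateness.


EDD order: J2 → J1 → J3
Completion and lateness:
  J2: C=7, d=27, L=7-27=-20
  J1: C=21, d=30, L=21-30=-9
  J3: C=29, d=45, L=29-45=-16
Lmax = max(-20, -9, -16)
= -9


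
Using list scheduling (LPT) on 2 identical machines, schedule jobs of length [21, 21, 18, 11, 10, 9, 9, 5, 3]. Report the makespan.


Jobs (LPT sorted): [21, 21, 18, 11, 10, 9, 9, 5, 3]
Machines: 2
  J=21 → Machine 1 (load: 0+21=21)
  J=21 → Machine 2 (load: 0+21=21)
  J=18 → Machine 1 (load: 21+18=39)
  J=11 → Machine 2 (load: 21+11=32)
  J=10 → Machine 2 (load: 32+10=42)
  J=9 → Machine 1 (load: 39+9=48)
  J=9 → Machine 2 (load: 42+9=51)
  J=5 → Machine 1 (load: 48+5=53)
  J=3 → Machine 2 (load: 51+3=54)
Machine loads: [53, 54]
Makespan = max = 54 time units


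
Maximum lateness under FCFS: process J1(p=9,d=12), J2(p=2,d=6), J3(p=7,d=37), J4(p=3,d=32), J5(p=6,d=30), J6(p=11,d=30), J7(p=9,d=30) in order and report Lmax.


Lateness per job (L = C - d):
  J1: C=9, d=12, L=-3
  J2: C=11, d=6, L=5
  J3: C=18, d=37, L=-19
  J4: C=21, d=32, L=-11
  J5: C=27, d=30, L=-3
  J6: C=38, d=30, L=8
  J7: C=47, d=30, L=17
Lmax = max(-3, 5, -19, -11, -3, 8, 17)
= 17


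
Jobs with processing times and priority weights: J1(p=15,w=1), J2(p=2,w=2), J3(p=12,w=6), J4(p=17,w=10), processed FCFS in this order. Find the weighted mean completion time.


Completion times:
  J1: C=15, w×C=1×15=15
  J2: C=17, w×C=2×17=34
  J3: C=29, w×C=6×29=174
  J4: C=46, w×C=10×46=460
Sum w×C = 683
Sum w = 19
Weighted avg = 683/19
= 35.95


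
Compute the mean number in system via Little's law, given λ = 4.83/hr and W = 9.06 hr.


Little's law: L = λ × W
= 4.83 × 9.06
= 43.76


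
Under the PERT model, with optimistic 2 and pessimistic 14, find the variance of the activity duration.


σ² = ((p - o) / 6)² = (p - o)² / 36
= (14 - 2)² / 36
= 12² / 36
= 144 / 36
= 4.0000


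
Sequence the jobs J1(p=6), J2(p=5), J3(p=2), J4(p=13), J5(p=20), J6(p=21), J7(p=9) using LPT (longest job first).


LPT: sort by longest processing time first
  J6: p=21
  J5: p=20
  J4: p=13
  J7: p=9
  J1: p=6
  J2: p=5
  J3: p=2
Order: J6 → J5 → J4 → J7 → J1 → J2 → J3


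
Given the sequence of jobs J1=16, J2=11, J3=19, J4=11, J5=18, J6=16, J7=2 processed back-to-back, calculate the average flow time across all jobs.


Completion times:
  J1: completes at 16
  J2: completes at 27
  J3: completes at 46
  J4: completes at 57
  J5: completes at 75
  J6: completes at 91
  J7: completes at 93
Sum = 405
Average = 405/7
= 57.86


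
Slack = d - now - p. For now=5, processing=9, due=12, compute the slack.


Slack = due - current_time - processing
= 12 - 5 - 9
= -2


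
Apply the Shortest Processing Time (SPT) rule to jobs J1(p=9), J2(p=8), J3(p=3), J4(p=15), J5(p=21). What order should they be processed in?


SPT: sort by shortest processing time
  J3: p=3
  J2: p=8
  J1: p=9
  J4: p=15
  J5: p=21
Order: J3 → J2 → J1 → J4 → J5


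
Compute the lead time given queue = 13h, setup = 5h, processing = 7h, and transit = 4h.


Lead time = queue + setup + processing + transit
= 13 + 5 + 7 + 4
= 29 hours


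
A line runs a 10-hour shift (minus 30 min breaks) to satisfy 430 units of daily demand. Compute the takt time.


Available = 10×60 - 30 = 570 min
Takt time = 570 / 430
= 1.33 min/unit


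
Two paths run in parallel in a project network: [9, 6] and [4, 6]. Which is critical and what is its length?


Path A: 9 + 6 = 15
Path B: 4 + 6 = 10
Critical path = longest = max(15, 10)
= 15 (Path A)


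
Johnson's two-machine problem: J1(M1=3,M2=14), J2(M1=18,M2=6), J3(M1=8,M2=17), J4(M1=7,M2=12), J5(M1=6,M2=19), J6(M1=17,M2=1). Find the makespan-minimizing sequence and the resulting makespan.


Johnson's rule:
Group 1 (M1≤M2, sort by M1): ['J1', 'J5', 'J4', 'J3']
Group 2 (M1>M2, sort desc M2): ['J2', 'J6']
Sequence: J1 → J5 → J4 → J3 → J2 → J6
Makespan calculation:
  J1: M1 done=3, M2 done=17
  J5: M1 done=9, M2 done=36
  J4: M1 done=16, M2 done=48
  J3: M1 done=24, M2 done=65
  J2: M1 done=42, M2 done=71
  J6: M1 done=59, M2 done=72
= Sequence: J1 → J5 → J4 → J3 → J2 → J6, Makespan: 72


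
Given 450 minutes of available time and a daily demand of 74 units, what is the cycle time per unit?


Cycle time = available time / demand
= 450 / 74
= 6.08 min/unit


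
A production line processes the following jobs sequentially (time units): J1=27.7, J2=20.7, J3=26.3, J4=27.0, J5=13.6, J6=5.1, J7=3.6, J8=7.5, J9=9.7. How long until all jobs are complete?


Sequential makespan: sum all processing times
= 27.7 + 20.7 + 26.3 + 27.0 + 13.6 + 5.1 + 3.6 + 7.5 + 9.7
= 141.2 time units


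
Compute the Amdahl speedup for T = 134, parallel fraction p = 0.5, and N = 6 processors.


Amdahl's law: T_p = T × ((1-p) + p/N)
= 134 × ((1-0.5) + 0.5/6)
= 134 × (0.50 + 0.0833)
= 134 × 0.5833
= 78.17
Speedup = 134/78.17
= 1.71×


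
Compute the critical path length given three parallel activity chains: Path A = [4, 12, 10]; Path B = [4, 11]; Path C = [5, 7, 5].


Path A: 4 + 12 + 10 = 26
Path B: 4 + 11 = 15
Path C: 5 + 7 + 5 = 17
Critical path = longest = max(26, 15, 17)
= 26 (Path A)


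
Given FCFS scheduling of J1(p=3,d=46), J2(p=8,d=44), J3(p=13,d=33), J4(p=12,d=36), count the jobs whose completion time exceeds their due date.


Completion vs due date:
  J1: C=3, d=46 → on time
  J2: C=11, d=44 → on time
  J3: C=24, d=33 → on time
  J4: C=36, d=36 → on time
Tardy jobs: none
Count = 0


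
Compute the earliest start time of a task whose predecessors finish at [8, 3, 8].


ES = max of all predecessor completion times
Predecessors: [8, 3, 8]
ES = max(8, 3, 8)
= 8


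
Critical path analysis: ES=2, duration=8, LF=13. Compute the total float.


EF = ES + duration = 2 + 8 = 10
LS = LF - duration = 13 - 8 = 5
Total Float = LF - EF = 13 - 10
(or LS - ES = 5 - 2)
= 3


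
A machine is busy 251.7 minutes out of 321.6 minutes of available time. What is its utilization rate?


Utilization = busy / total × 100
= 251.7 / 321.6 × 100
= 78.3%


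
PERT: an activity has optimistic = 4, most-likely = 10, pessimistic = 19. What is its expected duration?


te = (o + 4m + p) / 6
= (4 + 4×10 + 19) / 6
= (4 + 40 + 19) / 6
= 63 / 6
= 10.50


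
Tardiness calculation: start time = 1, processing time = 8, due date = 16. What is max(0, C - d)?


Completion = start + processing = 1 + 8 = 9
Tardiness = max(0, C - d) = max(0, 9 - 16)
= max(0, -7)
= 0


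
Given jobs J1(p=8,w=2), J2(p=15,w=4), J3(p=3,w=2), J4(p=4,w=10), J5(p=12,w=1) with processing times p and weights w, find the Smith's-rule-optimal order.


WSPT (Smith's rule): sort by p/w ascending
  J4: p/w = 4/10 = 0.400
  J3: p/w = 3/2 = 1.500
  J2: p/w = 15/4 = 3.750
  J1: p/w = 8/2 = 4.000
  J5: p/w = 12/1 = 12.000
Order: J4 → J3 → J2 → J1 → J5


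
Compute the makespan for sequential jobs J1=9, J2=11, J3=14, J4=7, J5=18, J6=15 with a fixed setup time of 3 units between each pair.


Makespan = Σ processing + (n-1) × setup
= (9 + 11 + 14 + 7 + 18 + 15) + (6-1)×3
= 74 + 15
= 89 time units


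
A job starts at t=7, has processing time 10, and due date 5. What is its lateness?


Completion = 7 + 10 = 17
Lateness = C - d = 17 - 5
= 12


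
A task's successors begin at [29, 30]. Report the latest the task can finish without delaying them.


LF = min of all successor start times
Successors start at: [29, 30]
LF = min(29, 30)
= 29


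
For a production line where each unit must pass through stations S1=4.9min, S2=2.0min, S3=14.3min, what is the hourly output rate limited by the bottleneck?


Bottleneck = longest station time
Station times: [4.9, 2.0, 14.3]
Max = 14.3 min
Rate = 60 / 14.3
= 4.20 units/hour (bottleneck: 14.3min)


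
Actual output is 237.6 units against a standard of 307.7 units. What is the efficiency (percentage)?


Efficiency = (actual / standard) × 100
= (237.6 / 307.7) × 100
= 77.2%


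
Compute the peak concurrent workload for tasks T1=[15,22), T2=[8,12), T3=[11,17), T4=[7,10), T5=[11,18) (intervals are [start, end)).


Check each time point for overlaps:
  t=11: 3 tasks active (T2, T3, T5)
Max concurrent = 3


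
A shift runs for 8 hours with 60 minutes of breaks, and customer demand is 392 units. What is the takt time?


Available = 8×60 - 60 = 420 min
Takt time = 420 / 392
= 1.07 min/unit


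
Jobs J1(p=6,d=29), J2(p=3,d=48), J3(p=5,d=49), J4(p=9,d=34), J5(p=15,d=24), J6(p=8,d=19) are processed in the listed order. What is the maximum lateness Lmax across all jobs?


Lateness per job (L = C - d):
  J1: C=6, d=29, L=-23
  J2: C=9, d=48, L=-39
  J3: C=14, d=49, L=-35
  J4: C=23, d=34, L=-11
  J5: C=38, d=24, L=14
  J6: C=46, d=19, L=27
Lmax = max(-23, -39, -35, -11, 14, 27)
= 27


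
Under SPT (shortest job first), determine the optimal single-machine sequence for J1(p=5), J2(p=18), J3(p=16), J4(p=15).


SPT: sort by shortest processing time
  J1: p=5
  J4: p=15
  J3: p=16
  J2: p=18
Order: J1 → J4 → J3 → J2


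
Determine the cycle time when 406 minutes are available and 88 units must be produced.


Cycle time = available time / demand
= 406 / 88
= 4.61 min/unit


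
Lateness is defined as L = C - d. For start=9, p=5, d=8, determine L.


Completion = 9 + 5 = 14
Lateness = C - d = 14 - 8
= 6


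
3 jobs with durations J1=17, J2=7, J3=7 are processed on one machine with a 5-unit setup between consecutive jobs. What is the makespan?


Makespan = Σ processing + (n-1) × setup
= (17 + 7 + 7) + (3-1)×5
= 31 + 10
= 41 time units


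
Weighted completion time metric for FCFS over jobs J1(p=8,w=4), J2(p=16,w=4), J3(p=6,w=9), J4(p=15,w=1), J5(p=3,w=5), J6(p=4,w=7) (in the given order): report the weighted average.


Completion times:
  J1: C=8, w×C=4×8=32
  J2: C=24, w×C=4×24=96
  J3: C=30, w×C=9×30=270
  J4: C=45, w×C=1×45=45
  J5: C=48, w×C=5×48=240
  J6: C=52, w×C=7×52=364
Sum w×C = 1047
Sum w = 30
Weighted avg = 1047/30
= 34.90


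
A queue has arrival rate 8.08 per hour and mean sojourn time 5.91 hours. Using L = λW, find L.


Little's law: L = λ × W
= 8.08 × 5.91
= 47.75


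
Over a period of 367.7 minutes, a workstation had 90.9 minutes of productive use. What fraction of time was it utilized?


Utilization = busy / total × 100
= 90.9 / 367.7 × 100
= 24.7%


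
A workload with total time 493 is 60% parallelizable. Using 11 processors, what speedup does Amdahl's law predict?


Amdahl's law: T_p = T × ((1-p) + p/N)
= 493 × ((1-0.6) + 0.6/11)
= 493 × (0.40 + 0.0545)
= 493 × 0.4545
= 224.09
Speedup = 493/224.09
= 2.20×


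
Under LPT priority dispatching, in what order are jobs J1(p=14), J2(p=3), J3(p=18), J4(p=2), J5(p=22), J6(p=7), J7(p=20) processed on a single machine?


LPT: sort by longest processing time first
  J5: p=22
  J7: p=20
  J3: p=18
  J1: p=14
  J6: p=7
  J2: p=3
  J4: p=2
Order: J5 → J7 → J3 → J1 → J6 → J2 → J4


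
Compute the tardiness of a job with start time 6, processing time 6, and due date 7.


Completion = start + processing = 6 + 6 = 12
Tardiness = max(0, C - d) = max(0, 12 - 7)
= max(0, 5)
= 5


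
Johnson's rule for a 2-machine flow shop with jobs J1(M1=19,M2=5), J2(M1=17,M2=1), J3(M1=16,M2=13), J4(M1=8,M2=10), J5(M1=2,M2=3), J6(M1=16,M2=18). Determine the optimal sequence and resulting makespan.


Johnson's rule:
Group 1 (M1≤M2, sort by M1): ['J5', 'J4', 'J6']
Group 2 (M1>M2, sort desc M2): ['J3', 'J1', 'J2']
Sequence: J5 → J4 → J6 → J3 → J1 → J2
Makespan calculation:
  J5: M1 done=2, M2 done=5
  J4: M1 done=10, M2 done=20
  J6: M1 done=26, M2 done=44
  J3: M1 done=42, M2 done=57
  J1: M1 done=61, M2 done=66
  J2: M1 done=78, M2 done=79
= Sequence: J5 → J4 → J6 → J3 → J1 → J2, Makespan: 79


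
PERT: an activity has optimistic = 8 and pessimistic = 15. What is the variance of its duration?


σ² = ((p - o) / 6)² = (p - o)² / 36
= (15 - 8)² / 36
= 7² / 36
= 49 / 36
= 1.3611


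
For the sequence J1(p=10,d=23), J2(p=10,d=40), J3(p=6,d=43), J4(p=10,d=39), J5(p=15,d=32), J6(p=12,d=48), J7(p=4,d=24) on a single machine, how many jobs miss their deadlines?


Completion vs due date:
  J1: C=10, d=23 → on time
  J2: C=20, d=40 → on time
  J3: C=26, d=43 → on time
  J4: C=36, d=39 → on time
  J5: C=51, d=32 → TARDY
  J6: C=63, d=48 → TARDY
  J7: C=67, d=24 → TARDY
Tardy jobs: J5, J6, J7
Count = 3


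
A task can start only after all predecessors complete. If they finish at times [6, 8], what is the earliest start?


ES = max of all predecessor completion times
Predecessors: [6, 8]
ES = max(6, 8)
= 8


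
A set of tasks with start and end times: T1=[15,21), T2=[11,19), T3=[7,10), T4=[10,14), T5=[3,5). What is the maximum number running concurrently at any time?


Check each time point for overlaps:
  t=11: 2 tasks active (T2, T4)
Max concurrent = 2


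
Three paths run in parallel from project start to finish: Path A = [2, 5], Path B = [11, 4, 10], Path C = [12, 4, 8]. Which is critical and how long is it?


Path A: 2 + 5 = 7
Path B: 11 + 4 + 10 = 25
Path C: 12 + 4 + 8 = 24
Critical path = longest = max(7, 25, 24)
= 25 (Path B)


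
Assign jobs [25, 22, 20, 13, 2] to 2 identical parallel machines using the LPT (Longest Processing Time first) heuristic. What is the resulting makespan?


Jobs (LPT sorted): [25, 22, 20, 13, 2]
Machines: 2
  J=25 → Machine 1 (load: 0+25=25)
  J=22 → Machine 2 (load: 0+22=22)
  J=20 → Machine 2 (load: 22+20=42)
  J=13 → Machine 1 (load: 25+13=38)
  J=2 → Machine 1 (load: 38+2=40)
Machine loads: [40, 42]
Makespan = max = 42 time units


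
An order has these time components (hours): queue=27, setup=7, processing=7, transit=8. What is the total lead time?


Lead time = queue + setup + processing + transit
= 27 + 7 + 7 + 8
= 49 hours


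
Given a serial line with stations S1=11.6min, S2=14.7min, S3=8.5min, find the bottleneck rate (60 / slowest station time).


Bottleneck = longest station time
Station times: [11.6, 14.7, 8.5]
Max = 14.7 min
Rate = 60 / 14.7
= 4.08 units/hour (bottleneck: 14.7min)


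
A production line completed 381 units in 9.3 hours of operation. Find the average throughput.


Throughput = units / time
= 381 / 9.3
= 41.0 units/hour


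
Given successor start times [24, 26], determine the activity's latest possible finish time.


LF = min of all successor start times
Successors start at: [24, 26]
LF = min(24, 26)
= 24


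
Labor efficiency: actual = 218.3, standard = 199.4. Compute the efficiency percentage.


Efficiency = (actual / standard) × 100
= (218.3 / 199.4) × 100
= 109.5%


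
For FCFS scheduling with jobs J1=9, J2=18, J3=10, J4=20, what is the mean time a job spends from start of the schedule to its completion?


Completion times:
  J1: completes at 9
  J2: completes at 27
  J3: completes at 37
  J4: completes at 57
Sum = 130
Average = 130/4
= 32.50


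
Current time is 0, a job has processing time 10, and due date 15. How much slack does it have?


Slack = due - current_time - processing
= 15 - 0 - 10
= 5


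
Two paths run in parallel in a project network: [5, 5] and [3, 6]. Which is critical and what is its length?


Path A: 5 + 5 = 10
Path B: 3 + 6 = 9
Critical path = longest = max(10, 9)
= 10 (Path A)


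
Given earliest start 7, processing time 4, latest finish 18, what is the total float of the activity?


EF = ES + duration = 7 + 4 = 11
LS = LF - duration = 18 - 4 = 14
Total Float = LF - EF = 18 - 11
(or LS - ES = 14 - 7)
= 7


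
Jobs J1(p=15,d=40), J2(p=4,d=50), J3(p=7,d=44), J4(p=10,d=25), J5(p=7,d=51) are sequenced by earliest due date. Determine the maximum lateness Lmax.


EDD order: J4 → J1 → J3 → J2 → J5
Completion and lateness:
  J4: C=10, d=25, L=10-25=-15
  J1: C=25, d=40, L=25-40=-15
  J3: C=32, d=44, L=32-44=-12
  J2: C=36, d=50, L=36-50=-14
  J5: C=43, d=51, L=43-51=-8
Lmax = max(-15, -15, -12, -14, -8)
= -8


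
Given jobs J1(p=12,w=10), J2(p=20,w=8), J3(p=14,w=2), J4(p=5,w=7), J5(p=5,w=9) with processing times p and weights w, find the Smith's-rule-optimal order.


WSPT (Smith's rule): sort by p/w ascending
  J5: p/w = 5/9 = 0.556
  J4: p/w = 5/7 = 0.714
  J1: p/w = 12/10 = 1.200
  J2: p/w = 20/8 = 2.500
  J3: p/w = 14/2 = 7.000
Order: J5 → J4 → J1 → J2 → J3


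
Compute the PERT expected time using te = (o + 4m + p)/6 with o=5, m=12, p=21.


te = (o + 4m + p) / 6
= (5 + 4×12 + 21) / 6
= (5 + 48 + 21) / 6
= 74 / 6
= 12.33


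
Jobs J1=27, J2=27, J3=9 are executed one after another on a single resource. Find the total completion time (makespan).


Sequential makespan: sum all processing times
= 27 + 27 + 9
= 63 time units


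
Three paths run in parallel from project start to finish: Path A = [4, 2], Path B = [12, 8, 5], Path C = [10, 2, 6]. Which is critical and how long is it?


Path A: 4 + 2 = 6
Path B: 12 + 8 + 5 = 25
Path C: 10 + 2 + 6 = 18
Critical path = longest = max(6, 25, 18)
= 25 (Path B)


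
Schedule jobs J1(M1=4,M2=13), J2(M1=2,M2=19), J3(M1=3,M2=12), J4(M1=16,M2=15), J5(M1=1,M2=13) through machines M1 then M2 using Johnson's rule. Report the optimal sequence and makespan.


Johnson's rule:
Group 1 (M1≤M2, sort by M1): ['J5', 'J2', 'J3', 'J1']
Group 2 (M1>M2, sort desc M2): ['J4']
Sequence: J5 → J2 → J3 → J1 → J4
Makespan calculation:
  J5: M1 done=1, M2 done=14
  J2: M1 done=3, M2 done=33
  J3: M1 done=6, M2 done=45
  J1: M1 done=10, M2 done=58
  J4: M1 done=26, M2 done=73
= Sequence: J5 → J2 → J3 → J1 → J4, Makespan: 73


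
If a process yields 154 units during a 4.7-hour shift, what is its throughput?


Throughput = units / time
= 154 / 4.7
= 32.8 units/hour


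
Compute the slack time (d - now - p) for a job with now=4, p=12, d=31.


Slack = due - current_time - processing
= 31 - 4 - 12
= 15


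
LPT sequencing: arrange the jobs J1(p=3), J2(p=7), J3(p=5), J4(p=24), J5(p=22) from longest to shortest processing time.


LPT: sort by longest processing time first
  J4: p=24
  J5: p=22
  J2: p=7
  J3: p=5
  J1: p=3
Order: J4 → J5 → J2 → J3 → J1


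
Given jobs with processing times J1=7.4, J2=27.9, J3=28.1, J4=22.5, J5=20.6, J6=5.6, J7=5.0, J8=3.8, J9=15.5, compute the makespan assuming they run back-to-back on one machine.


Sequential makespan: sum all processing times
= 7.4 + 27.9 + 28.1 + 22.5 + 20.6 + 5.6 + 5.0 + 3.8 + 15.5
= 136.4 time units


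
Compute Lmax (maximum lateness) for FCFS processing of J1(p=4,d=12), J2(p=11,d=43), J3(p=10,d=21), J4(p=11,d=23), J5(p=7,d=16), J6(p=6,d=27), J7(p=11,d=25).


Lateness per job (L = C - d):
  J1: C=4, d=12, L=-8
  J2: C=15, d=43, L=-28
  J3: C=25, d=21, L=4
  J4: C=36, d=23, L=13
  J5: C=43, d=16, L=27
  J6: C=49, d=27, L=22
  J7: C=60, d=25, L=35
Lmax = max(-8, -28, 4, 13, 27, 22, 35)
= 35


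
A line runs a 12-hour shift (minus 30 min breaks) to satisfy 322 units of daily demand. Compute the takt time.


Available = 12×60 - 30 = 690 min
Takt time = 690 / 322
= 2.14 min/unit


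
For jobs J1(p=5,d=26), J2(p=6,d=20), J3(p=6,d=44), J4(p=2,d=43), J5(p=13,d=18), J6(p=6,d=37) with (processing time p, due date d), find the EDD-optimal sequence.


EDD: sort by earliest due date
  J5: d=18, p=13
  J2: d=20, p=6
  J1: d=26, p=5
  J6: d=37, p=6
  J4: d=43, p=2
  J3: d=44, p=6
Order: J5 → J2 → J1 → J6 → J4 → J3


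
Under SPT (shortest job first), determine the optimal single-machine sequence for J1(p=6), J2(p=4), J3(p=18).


SPT: sort by shortest processing time
  J2: p=4
  J1: p=6
  J3: p=18
Order: J2 → J1 → J3


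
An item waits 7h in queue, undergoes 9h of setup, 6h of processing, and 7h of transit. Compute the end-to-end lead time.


Lead time = queue + setup + processing + transit
= 7 + 9 + 6 + 7
= 29 hours


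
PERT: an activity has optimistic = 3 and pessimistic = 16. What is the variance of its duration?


σ² = ((p - o) / 6)² = (p - o)² / 36
= (16 - 3)² / 36
= 13² / 36
= 169 / 36
= 4.6944


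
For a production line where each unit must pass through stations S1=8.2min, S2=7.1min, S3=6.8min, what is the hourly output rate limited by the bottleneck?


Bottleneck = longest station time
Station times: [8.2, 7.1, 6.8]
Max = 8.2 min
Rate = 60 / 8.2
= 7.32 units/hour (bottleneck: 8.2min)


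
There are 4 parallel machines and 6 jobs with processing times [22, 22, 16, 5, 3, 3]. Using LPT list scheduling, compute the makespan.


Jobs (LPT sorted): [22, 22, 16, 5, 3, 3]
Machines: 4
  J=22 → Machine 1 (load: 0+22=22)
  J=22 → Machine 2 (load: 0+22=22)
  J=16 → Machine 3 (load: 0+16=16)
  J=5 → Machine 4 (load: 0+5=5)
  J=3 → Machine 4 (load: 5+3=8)
  J=3 → Machine 4 (load: 8+3=11)
Machine loads: [22, 22, 16, 11]
Makespan = max = 22 time units


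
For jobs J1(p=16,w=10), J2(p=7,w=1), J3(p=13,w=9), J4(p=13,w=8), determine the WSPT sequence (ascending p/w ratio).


WSPT (Smith's rule): sort by p/w ascending
  J3: p/w = 13/9 = 1.444
  J1: p/w = 16/10 = 1.600
  J4: p/w = 13/8 = 1.625
  J2: p/w = 7/1 = 7.000
Order: J3 → J1 → J4 → J2


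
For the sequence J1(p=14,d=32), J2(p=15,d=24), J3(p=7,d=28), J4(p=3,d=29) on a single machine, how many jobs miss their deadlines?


Completion vs due date:
  J1: C=14, d=32 → on time
  J2: C=29, d=24 → TARDY
  J3: C=36, d=28 → TARDY
  J4: C=39, d=29 → TARDY
Tardy jobs: J2, J3, J4
Count = 3


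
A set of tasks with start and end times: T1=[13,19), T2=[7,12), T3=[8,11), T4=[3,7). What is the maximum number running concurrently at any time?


Check each time point for overlaps:
  t=8: 2 tasks active (T2, T3)
Max concurrent = 2


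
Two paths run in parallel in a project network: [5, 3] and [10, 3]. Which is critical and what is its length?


Path A: 5 + 3 = 8
Path B: 10 + 3 = 13
Critical path = longest = max(8, 13)
= 13 (Path B)


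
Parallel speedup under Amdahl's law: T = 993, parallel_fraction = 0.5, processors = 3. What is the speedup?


Amdahl's law: T_p = T × ((1-p) + p/N)
= 993 × ((1-0.5) + 0.5/3)
= 993 × (0.50 + 0.1667)
= 993 × 0.6667
= 662.00
Speedup = 993/662.00
= 1.50×


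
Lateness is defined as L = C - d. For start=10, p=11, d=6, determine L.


Completion = 10 + 11 = 21
Lateness = C - d = 21 - 6
= 15


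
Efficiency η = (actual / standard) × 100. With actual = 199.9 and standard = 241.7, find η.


Efficiency = (actual / standard) × 100
= (199.9 / 241.7) × 100
= 82.7%
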